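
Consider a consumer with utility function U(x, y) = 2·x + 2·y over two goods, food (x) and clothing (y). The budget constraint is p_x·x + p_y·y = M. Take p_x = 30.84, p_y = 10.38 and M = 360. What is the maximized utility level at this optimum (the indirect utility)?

V = 69.3642

Linear utility — the consumer picks whichever good has higher MU/price: 2/30.84 = 0.0649 vs 2/10.38 = 0.1927.
y gives more utility per dollar, so spend all income on y: y* = M/p_y, x* = 0.
Numerically: x* = 0, y* = 34.6821.
Utility at the optimum: U(0, 34.6821) = 69.3642.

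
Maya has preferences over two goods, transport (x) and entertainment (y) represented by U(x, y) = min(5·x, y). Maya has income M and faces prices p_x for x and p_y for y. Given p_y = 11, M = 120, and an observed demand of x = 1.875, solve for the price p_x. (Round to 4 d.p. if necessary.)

p_x = 9

Leontief preferences: the optimum is at the kink where x/1 = y/5, i.e. y = 5·x.
Budget: p_x·x + p_y·5·x = M, so (p_x + 5·p_y)·x = M.
Demand: x*(p_x,p_y,M) = M/(p_x + 5·p_y), y* = 5·M/(p_x + 5·p_y).
Set x* = 1.875 in the demand function and solve for p_x: p_x = 9.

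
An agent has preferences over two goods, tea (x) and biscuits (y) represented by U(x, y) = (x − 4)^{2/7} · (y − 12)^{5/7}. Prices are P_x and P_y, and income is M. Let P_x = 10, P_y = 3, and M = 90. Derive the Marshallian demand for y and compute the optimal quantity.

MRS = (2/5)·(y−12)/(x−4). Tangency with P_x/P_y gives y−12 = (5/2)·(P_x/P_y)·(x−4).
After buying the subsistence bundle (4, 12), a share 2/7 of the remaining income goes to x: x* = 4 + 2/7·(M − 4P_x − 12P_y)/P_x.
Discretionary income = 90 − 4·10 − 12·3 = 14; y* = 12 + 5/7·14/3 = 15.3333.

y* = 15.3333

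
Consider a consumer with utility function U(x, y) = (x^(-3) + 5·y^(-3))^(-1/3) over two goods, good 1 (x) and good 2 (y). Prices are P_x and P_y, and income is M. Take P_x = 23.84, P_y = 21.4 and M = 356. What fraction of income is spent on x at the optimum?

share on x = 0.4203

From the CES first-order condition, (1/5)·(y/x)^(4) = P_x/P_y.
Hence y/x = (5·P_x/P_y)^(1/(4)), i.e. raised to the 0.25 power.
With the ratio pinned down, the budget gives x* = M/(P_x + P_y·(y/x)) and y* = (y/x)·x*.
Numerically y/x = 1.536263, so x* = 356/(23.84 + 21.4·1.536263) = 6.2769 and y* = 1.536263·6.2769 = 9.6429.
Expenditure on x: 23.84·6.2769 = 149.6409; share = 0.4203.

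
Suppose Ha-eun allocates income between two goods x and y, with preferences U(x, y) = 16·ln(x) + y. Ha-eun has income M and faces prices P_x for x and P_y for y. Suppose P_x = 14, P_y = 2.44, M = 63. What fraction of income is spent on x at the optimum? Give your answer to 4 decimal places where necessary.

MU_x = 16/x, MU_y = 1. Tangency: 16/x = P_x/P_y.
So x*(P_x,P_y) = 16·P_y/P_x, independent of income; and y* = (M − 16·P_y)/P_y.
At the given prices: x* = 16·2.44/14 = 2.7886, and y* = 9.8197.
Expenditure on x: 14·2.7886 = 39.04; share = 0.6197.

share on x = 0.6197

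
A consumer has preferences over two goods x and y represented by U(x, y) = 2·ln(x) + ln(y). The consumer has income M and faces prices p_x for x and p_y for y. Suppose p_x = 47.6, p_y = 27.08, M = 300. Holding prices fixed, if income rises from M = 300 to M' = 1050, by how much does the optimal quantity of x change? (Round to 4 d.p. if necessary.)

The MRS is 2·y/x. Set MRS = p_x/p_y.
So 2·p_y·y = p_x·x; combined with the budget, a share 2/3 of income goes to x.
Demand: x*(p_x,p_y,M) = 2/3·M/p_x and y* = 1/3·M/p_y.
At p_x=47.6, p_y=27.08, M=300: x* = 2/3·300/47.6 = 4.2017.
At M' = 1050: x* = 14.7059. Change: 14.7059 − 4.2017 = 10.5042.

Δx* = 10.5042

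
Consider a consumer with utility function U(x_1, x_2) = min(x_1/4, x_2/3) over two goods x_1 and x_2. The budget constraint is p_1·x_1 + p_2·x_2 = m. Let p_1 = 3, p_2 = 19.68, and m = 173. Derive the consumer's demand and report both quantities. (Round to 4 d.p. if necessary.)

x_1* = 9.741, x_2* = 7.3057

With perfect complements, no substitution: consume in ratio x_1:x_2 = 4:3.
Budget: p_1·x_1 + p_2·(3/4)·x_1 = m, so (4·p_1 + 3·p_2)·x_1 = 4·m.
Demand: x_1*(p_1,p_2,m) = 4·m/(4·p_1 + 3·p_2), x_2* = 3·m/(4·p_1 + 3·p_2).
Here 4·3 + 3·19.68 = 71.04, giving x_1* = 9.741 and x_2* = 7.3057.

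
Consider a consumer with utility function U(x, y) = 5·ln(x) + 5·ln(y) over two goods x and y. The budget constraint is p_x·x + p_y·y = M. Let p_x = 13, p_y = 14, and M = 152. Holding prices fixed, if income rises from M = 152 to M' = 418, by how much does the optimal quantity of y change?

Δy* = 9.5

Tangency: MRS = y/x = p_x/p_y.
Rearranging, p_y·y = p_x·x. Substituting into the budget gives p_x·x·(1 + 1) = M.
Demand: x*(p_x,p_y,M) = 0.5·M/p_x and y* = 0.5·M/p_y.
At p_x=13, p_y=14, M=152: y* = 0.5·152/14 = 5.4286.
At M' = 418: y* = 14.9286. Change: 14.9286 − 5.4286 = 9.5.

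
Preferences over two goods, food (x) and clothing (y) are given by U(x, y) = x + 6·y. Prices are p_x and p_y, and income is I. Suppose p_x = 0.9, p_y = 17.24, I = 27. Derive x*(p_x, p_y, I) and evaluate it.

Perfect substitutes: compare marginal utility per dollar. 1/p_x vs 6/p_y → 1.1111 vs 0.348.
x gives more utility per dollar, so spend all income on x: x* = I/p_x, y* = 0.
Numerically: x* = 30, y* = 0.

x* = 30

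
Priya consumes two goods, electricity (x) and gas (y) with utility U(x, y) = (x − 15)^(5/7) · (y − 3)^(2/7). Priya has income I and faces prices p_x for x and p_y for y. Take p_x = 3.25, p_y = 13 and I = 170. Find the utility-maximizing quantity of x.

MRS = (5/2)·(y−3)/(x−15). Tangency with p_x/p_y gives y−3 = (2/5)·(p_x/p_y)·(x−15).
Substituting into the budget: x* = 15 + 5/7·(I − 15·p_x − 3·p_y)/p_x, and y* = 3 + 2/7·(…)/p_y.
Discretionary income = 170 − 15·3.25 − 3·13 = 82.25; x* = 15 + 5/7·82.25/3.25 = 33.0769.

x* = 33.0769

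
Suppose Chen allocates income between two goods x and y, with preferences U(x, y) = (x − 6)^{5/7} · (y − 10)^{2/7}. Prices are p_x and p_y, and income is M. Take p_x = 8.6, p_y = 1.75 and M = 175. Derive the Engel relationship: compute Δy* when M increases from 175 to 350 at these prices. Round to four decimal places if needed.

This is Cobb-Douglas in (x−6, y−10): tangency gives 5/7·p_y·(y−10) = 2/7·p_x·(x−6).
Substituting into the budget: x* = 6 + 5/7·(M − 6·p_x − 10·p_y)/p_x, and y* = 10 + 2/7·(…)/p_y.
Discretionary income = 175 − 6·8.6 − 10·1.75 = 105.9; y* = 10 + 2/7·105.9/1.75 = 27.2898.
At M' = 350: y* = 55.8612. Change: 55.8612 − 27.2898 = 28.5714.

Δy* = 28.5714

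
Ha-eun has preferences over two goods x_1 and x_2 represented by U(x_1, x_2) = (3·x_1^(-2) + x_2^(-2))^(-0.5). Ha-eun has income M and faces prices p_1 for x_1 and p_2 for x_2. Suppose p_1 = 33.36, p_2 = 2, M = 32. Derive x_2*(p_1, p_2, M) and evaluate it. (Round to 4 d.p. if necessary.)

x_2* = 1.5362

From the CES first-order condition, 3·(x_2/x_1)^(3) = p_1/p_2.
Solve for the ratio: x_2/x_1 = [(1/3)·p_1/p_2]^(1/3).
With the ratio pinned down, the budget gives x_1* = M/(p_1 + p_2·(x_2/x_1)) and x_2* = (x_2/x_1)·x_1*.
Numerically x_2/x_1 = 1.77157, so x_1* = 32/(33.36 + 2·1.77157) = 0.8671 and x_2* = 1.77157·0.8671 = 1.5362.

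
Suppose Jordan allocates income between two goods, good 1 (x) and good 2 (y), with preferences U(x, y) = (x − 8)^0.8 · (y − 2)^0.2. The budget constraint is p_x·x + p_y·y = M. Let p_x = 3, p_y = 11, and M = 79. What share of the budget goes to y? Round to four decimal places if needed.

share on y = 0.362

Let x' = x−8, y' = y−2. MRS = 4·y'/x' = p_x/p_y.
After buying the subsistence bundle (8, 2), a share 0.8 of the remaining income goes to x: x* = 8 + 0.8·(M − 8p_x − 2p_y)/p_x.
Discretionary income = 79 − 8·3 − 2·11 = 33; x* = 8 + 0.8·33/3 = 16.8; y* = 2 + 0.2·33/11 = 2.6.
Expenditure on y: 11·2.6 = 28.6; share = 0.362.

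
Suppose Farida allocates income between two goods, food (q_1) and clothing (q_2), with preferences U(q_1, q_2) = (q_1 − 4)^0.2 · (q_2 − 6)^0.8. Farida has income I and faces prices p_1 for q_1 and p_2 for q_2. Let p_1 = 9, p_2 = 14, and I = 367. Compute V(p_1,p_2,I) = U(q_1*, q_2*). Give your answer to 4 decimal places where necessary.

V = 11.6849

This is Cobb-Douglas in (q_1−4, q_2−6): tangency gives 0.2·p_2·(q_2−6) = 0.8·p_1·(q_1−4).
Substituting into the budget: q_1* = 4 + 0.2·(I − 4·p_1 − 6·p_2)/p_1, and q_2* = 6 + 0.8·(…)/p_2.
Discretionary income = 367 − 4·9 − 6·14 = 247; q_1* = 4 + 0.2·247/9 = 9.4889; q_2* = 6 + 0.8·247/14 = 20.1143.
Utility at the optimum: U(9.4889, 20.1143) = 11.6849.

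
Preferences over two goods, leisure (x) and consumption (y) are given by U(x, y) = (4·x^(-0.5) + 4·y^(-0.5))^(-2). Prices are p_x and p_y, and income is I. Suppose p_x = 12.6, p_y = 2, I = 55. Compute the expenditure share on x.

MU_x ∝ 4·x^(-1.5), MU_y ∝ 4·y^(-1.5), so MRS = (y/x)^(1.5) = p_x/p_y.
Hence y/x = (p_x/p_y)^(1/(1.5)), i.e. raised to the 2/3 power.
With the ratio pinned down, the budget gives x* = I/(p_x + p_y·(y/x)) and y* = (y/x)·x*.
Numerically y/x = 3.411094, so x* = 55/(12.6 + 2·3.411094) = 2.8318 and y* = 3.411094·2.8318 = 9.6596.
Expenditure on x: 12.6·2.8318 = 35.6808; share = 0.6487.

share on x = 0.6487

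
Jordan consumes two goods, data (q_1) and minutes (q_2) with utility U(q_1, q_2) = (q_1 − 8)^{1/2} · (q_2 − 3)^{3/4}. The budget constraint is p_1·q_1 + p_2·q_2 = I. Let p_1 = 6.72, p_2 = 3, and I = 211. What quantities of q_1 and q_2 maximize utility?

q_1* = 16.8238, q_2* = 32.648

This is Cobb-Douglas in (q_1−8, q_2−3): tangency gives 0.5·p_2·(q_2−3) = 0.75·p_1·(q_1−8).
Substituting into the budget: q_1* = 8 + 0.4·(I − 8·p_1 − 3·p_2)/p_1, and q_2* = 3 + 0.6·(…)/p_2.
Discretionary income = 211 − 8·6.72 − 3·3 = 148.24; q_1* = 8 + 0.4·148.24/6.72 = 16.8238; q_2* = 3 + 0.6·148.24/3 = 32.648.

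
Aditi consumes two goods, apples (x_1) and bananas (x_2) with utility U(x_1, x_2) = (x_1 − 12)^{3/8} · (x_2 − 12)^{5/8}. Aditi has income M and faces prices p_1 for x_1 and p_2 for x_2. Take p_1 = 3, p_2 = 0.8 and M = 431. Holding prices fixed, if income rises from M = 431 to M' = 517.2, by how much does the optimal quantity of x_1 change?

Δx_1* = 10.775

MRS = (3/5)·(x_2−12)/(x_1−12). Tangency with p_1/p_2 gives x_2−12 = (5/3)·(p_1/p_2)·(x_1−12).
After buying the subsistence bundle (12, 12), a share 0.375 of the remaining income goes to x_1: x_1* = 12 + 0.375·(M − 12p_1 − 12p_2)/p_1.
Discretionary income = 431 − 12·3 − 12·0.8 = 385.4; x_1* = 12 + 0.375·385.4/3 = 60.175.
At M' = 517.2: x_1* = 70.95. Change: 70.95 − 60.175 = 10.775.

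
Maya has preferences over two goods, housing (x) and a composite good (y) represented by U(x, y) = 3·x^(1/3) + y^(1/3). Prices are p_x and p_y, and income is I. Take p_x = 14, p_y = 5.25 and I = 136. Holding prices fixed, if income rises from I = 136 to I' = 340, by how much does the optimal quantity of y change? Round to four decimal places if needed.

Δy* = 9.2916

Numerically y/x = 0.838052, so x* = 136/(14 + 5.25·0.838052) = 7.3914 and y* = 0.838052·7.3914 = 6.1944.
At I' = 340: y* = 15.4859. Change: 15.4859 − 6.1944 = 9.2916.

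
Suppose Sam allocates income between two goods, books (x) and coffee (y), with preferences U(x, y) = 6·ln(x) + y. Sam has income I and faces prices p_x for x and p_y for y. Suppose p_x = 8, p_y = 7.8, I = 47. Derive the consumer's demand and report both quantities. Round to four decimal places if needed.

Set MRS = p_x/p_y: (6/x)/1 = p_x/p_y.
So x*(p_x,p_y) = 6·p_y/p_x, independent of income; and y* = (I − 6·p_y)/p_y.
At the given prices: x* = 6·7.8/8 = 5.85, and y* = 0.0256.

x* = 5.85, y* = 0.0256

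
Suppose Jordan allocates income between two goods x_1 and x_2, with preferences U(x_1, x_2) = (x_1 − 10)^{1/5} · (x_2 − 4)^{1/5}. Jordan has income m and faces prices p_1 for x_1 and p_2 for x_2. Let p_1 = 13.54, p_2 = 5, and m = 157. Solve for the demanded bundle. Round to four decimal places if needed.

x_1* = 10.0591, x_2* = 4.16

This is Cobb-Douglas in (x_1−10, x_2−4): tangency gives 0.2·p_2·(x_2−4) = 0.2·p_1·(x_1−10).
After buying the subsistence bundle (10, 4), a share 0.5 of the remaining income goes to x_1: x_1* = 10 + 0.5·(m − 10p_1 − 4p_2)/p_1.
Discretionary income = 157 − 10·13.54 − 4·5 = 1.6; x_1* = 10 + 0.5·1.6/13.54 = 10.0591; x_2* = 4 + 0.5·1.6/5 = 4.16.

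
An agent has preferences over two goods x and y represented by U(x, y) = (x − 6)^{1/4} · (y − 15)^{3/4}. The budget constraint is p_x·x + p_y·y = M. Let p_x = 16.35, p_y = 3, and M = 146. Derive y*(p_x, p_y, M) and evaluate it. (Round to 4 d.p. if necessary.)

y* = 15.725

This is Cobb-Douglas in (x−6, y−15): tangency gives 0.25·p_y·(y−15) = 0.75·p_x·(x−6).
After buying the subsistence bundle (6, 15), a share 0.25 of the remaining income goes to x: x* = 6 + 0.25·(M − 6p_x − 15p_y)/p_x.
Discretionary income = 146 − 6·16.35 − 15·3 = 2.9; y* = 15 + 0.75·2.9/3 = 15.725.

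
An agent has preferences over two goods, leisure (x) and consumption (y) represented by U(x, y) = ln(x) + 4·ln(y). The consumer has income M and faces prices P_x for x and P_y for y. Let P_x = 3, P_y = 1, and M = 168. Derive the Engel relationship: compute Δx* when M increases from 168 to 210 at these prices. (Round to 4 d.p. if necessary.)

Tangency: MRS = (1/4)·y/x = P_x/P_y.
So P_y·y = 4·P_x·x; combined with the budget, a share 0.2 of income goes to x.
Demand: x*(P_x,P_y,M) = 0.2·M/P_x and y* = 0.8·M/P_y.
At P_x=3, P_y=1, M=168: x* = 0.2·168/3 = 11.2.
At M' = 210: x* = 14. Change: 14 − 11.2 = 2.8.

Δx* = 2.8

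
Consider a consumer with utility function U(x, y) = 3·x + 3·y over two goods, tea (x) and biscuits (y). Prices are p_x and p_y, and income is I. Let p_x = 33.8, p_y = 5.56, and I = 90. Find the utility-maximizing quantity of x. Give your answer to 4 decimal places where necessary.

Numerically: x* = 0, y* = 16.1871.

x* = 0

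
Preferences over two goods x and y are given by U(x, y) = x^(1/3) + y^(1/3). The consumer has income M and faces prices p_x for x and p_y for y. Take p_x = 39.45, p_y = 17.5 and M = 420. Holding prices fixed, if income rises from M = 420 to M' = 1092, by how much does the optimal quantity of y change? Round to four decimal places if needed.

From the CES first-order condition, (y/x)^(2/3) = p_x/p_y.
Solve for the ratio: y/x = [p_x/p_y]^(1.5).
Substitute y = (y/x)·x into the budget: x* = M/(p_x + p_y·(y/x)).
Numerically y/x = 3.384647, so x* = 420/(39.45 + 17.5·3.384647) = 4.2561 and y* = 3.384647·4.2561 = 14.4055.
At M' = 1092: y* = 37.4542. Change: 37.4542 − 14.4055 = 23.0488.

Δy* = 23.0488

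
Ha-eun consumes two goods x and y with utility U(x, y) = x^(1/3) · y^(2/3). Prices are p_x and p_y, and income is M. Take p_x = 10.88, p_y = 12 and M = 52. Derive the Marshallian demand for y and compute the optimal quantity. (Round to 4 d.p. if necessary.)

The MRS is (1/2)·y/x. Set MRS = p_x/p_y.
So 1/3·p_y·y = 2/3·p_x·x; combined with the budget, a share 1/3 of income goes to x.
Demand: x*(p_x,p_y,M) = 1/3·M/p_x and y* = 2/3·M/p_y.
At p_x=10.88, p_y=12, M=52: y* = 2/3·52/12 = 2.8889.

y* = 2.8889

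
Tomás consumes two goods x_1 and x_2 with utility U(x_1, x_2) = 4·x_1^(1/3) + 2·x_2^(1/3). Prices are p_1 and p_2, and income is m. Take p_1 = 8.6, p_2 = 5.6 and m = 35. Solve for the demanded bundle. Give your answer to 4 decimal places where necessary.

From the CES first-order condition, 2·(x_2/x_1)^(2/3) = p_1/p_2.
Hence x_2/x_1 = ((1/2)·p_1/p_2)^(1/(2/3)), i.e. raised to the 1.5 power.
Substitute x_2 = (x_2/x_1)·x_1 into the budget: x_1* = m/(p_1 + p_2·(x_2/x_1)).
Numerically x_2/x_1 = 0.672854, so x_1* = 35/(8.6 + 5.6·0.672854) = 2.8299 and x_2* = 0.672854·2.8299 = 1.9041.

x_1* = 2.8299, x_2* = 1.9041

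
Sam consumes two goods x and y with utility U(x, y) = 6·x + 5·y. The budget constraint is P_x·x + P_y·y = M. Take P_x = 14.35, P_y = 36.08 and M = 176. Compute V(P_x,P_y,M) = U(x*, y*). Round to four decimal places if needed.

Linear utility — the consumer picks whichever good has higher MU/price: 6/14.35 = 0.4181 vs 5/36.08 = 0.1386.
x gives more utility per dollar, so spend all income on x: x* = M/P_x, y* = 0.
Numerically: x* = 12.2648, y* = 0.
Utility at the optimum: U(12.2648, 0) = 73.5889.

V = 73.5889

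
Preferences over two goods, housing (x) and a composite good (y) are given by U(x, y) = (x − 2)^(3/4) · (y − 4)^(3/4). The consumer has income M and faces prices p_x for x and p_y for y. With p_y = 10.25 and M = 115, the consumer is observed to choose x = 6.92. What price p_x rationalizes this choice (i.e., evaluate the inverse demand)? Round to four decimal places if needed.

Let x' = x−2, y' = y−4. MRS = y'/x' = p_x/p_y.
After buying the subsistence bundle (2, 4), a share 0.5 of the remaining income goes to x: x* = 2 + 0.5·(M − 2p_x − 4p_y)/p_x.
Set x* = 6.92 in the demand function and solve for p_x: p_x = 6.25.

p_x = 6.25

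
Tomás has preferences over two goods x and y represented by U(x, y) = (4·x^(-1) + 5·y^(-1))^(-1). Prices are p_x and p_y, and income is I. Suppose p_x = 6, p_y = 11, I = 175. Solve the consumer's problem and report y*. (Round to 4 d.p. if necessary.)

y* = 9.5805

From the CES first-order condition, (4/5)·(y/x)^(2) = p_x/p_y.
Solve for the ratio: y/x = [(5/4)·p_x/p_y]^(0.5).
Substitute y = (y/x)·x into the budget: x* = I/(p_x + p_y·(y/x)).
Numerically y/x = 0.825723, so x* = 175/(6 + 11·0.825723) = 11.6025 and y* = 0.825723·11.6025 = 9.5805.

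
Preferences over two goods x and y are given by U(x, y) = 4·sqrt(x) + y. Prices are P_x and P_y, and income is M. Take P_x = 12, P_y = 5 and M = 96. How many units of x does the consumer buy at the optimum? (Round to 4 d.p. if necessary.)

x* = 0.6944

MU_x = 2/√x, MU_y = 1. Tangency: 2/√x = P_x/P_y.
Solve: √x = 2·P_y/P_x, so x*(P_x,P_y) = (2·P_y/P_x)², and y* = (M − P_x·x*)/P_y.
Plugging in: x* = (2·5/12)² = 0.6944.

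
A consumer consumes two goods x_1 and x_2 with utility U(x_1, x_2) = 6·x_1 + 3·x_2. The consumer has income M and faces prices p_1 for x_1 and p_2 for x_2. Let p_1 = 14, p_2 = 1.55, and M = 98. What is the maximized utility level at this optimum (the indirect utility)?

V = 189.6774

Linear utility — the consumer picks whichever good has higher MU/price: 6/14 = 0.4286 vs 3/1.55 = 1.9355.
x_2 gives more utility per dollar, so spend all income on x_2: x_2* = M/p_2, x_1* = 0.
Numerically: x_1* = 0, x_2* = 63.2258.
Utility at the optimum: U(0, 63.2258) = 189.6774.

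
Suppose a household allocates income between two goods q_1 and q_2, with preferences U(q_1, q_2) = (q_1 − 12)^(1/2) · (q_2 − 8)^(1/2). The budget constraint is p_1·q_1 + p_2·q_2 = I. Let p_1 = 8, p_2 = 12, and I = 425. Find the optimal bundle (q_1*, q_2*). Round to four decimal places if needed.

This is Cobb-Douglas in (q_1−12, q_2−8): tangency gives 0.5·p_2·(q_2−8) = 0.5·p_1·(q_1−12).
Substituting into the budget: q_1* = 12 + 0.5·(I − 12·p_1 − 8·p_2)/p_1, and q_2* = 8 + 0.5·(…)/p_2.
Discretionary income = 425 − 12·8 − 8·12 = 233; q_1* = 12 + 0.5·233/8 = 26.5625; q_2* = 8 + 0.5·233/12 = 17.7083.

q_1* = 26.5625, q_2* = 17.7083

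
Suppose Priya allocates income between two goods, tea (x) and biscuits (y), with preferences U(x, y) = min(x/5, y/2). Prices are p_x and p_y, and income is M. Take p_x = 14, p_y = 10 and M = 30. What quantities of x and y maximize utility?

Leontief preferences: the optimum is at the kink where x/5 = y/2, i.e. y = (2/5)·x.
Budget: p_x·x + p_y·(2/5)·x = M, so (5·p_x + 2·p_y)·x = 5·M.
Demand: x*(p_x,p_y,M) = 5·M/(5·p_x + 2·p_y), y* = 2·M/(5·p_x + 2·p_y).
Here 5·14 + 2·10 = 90, giving x* = 1.6667 and y* = 0.6667.

x* = 1.6667, y* = 0.6667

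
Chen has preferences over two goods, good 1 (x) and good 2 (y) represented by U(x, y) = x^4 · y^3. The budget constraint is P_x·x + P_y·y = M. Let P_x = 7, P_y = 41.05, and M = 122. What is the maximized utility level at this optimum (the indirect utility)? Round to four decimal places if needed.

V = 20328.4666

Demand: x*(P_x,P_y,M) = 4/7·M/P_x and y* = 3/7·M/P_y.
At P_x=7, P_y=41.05, M=122: x* = 4/7·122/7 = 9.9592, y* = 1.2737.
Utility at the optimum: U(9.9592, 1.2737) = 20328.4666.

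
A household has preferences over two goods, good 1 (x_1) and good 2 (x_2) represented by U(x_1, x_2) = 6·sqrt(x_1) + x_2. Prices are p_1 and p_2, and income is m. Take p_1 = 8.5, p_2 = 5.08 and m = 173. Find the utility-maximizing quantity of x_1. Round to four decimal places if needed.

Set MRS = p_1/p_2: 3·x_1^(−1/2) = p_1/p_2.
Solve: √x_1 = 3·p_2/p_1, so x_1*(p_1,p_2) = (3·p_2/p_1)², and x_2* = (m − p_1·x_1*)/p_2.
Plugging in: x_1* = (3·5.08/8.5)² = 3.2146.

x_1* = 3.2146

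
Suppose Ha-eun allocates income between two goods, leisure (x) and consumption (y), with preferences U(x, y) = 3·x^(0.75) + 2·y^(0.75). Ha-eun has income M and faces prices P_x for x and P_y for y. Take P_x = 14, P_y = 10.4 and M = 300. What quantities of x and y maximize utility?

x* = 14.4606, y* = 9.3799

Substitute y = (y/x)·x into the budget: x* = M/(P_x + P_y·(y/x)).
Numerically y/x = 0.648655, so x* = 300/(14 + 10.4·0.648655) = 14.4606 and y* = 0.648655·14.4606 = 9.3799.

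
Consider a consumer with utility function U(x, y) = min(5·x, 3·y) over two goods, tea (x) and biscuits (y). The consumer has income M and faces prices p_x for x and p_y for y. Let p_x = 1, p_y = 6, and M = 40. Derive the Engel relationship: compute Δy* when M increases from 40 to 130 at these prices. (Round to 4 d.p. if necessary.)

Leontief preferences: the optimum is at the kink where x/3 = y/5, i.e. y = (5/3)·x.
Budget: p_x·x + p_y·(5/3)·x = M, so (3·p_x + 5·p_y)·x = 3·M.
Demand: x*(p_x,p_y,M) = 3·M/(3·p_x + 5·p_y), y* = 5·M/(3·p_x + 5·p_y).
Here 3·1 + 5·6 = 33, giving y* = 6.0606.
At M' = 130: y* = 19.697. Change: 19.697 − 6.0606 = 13.6364.

Δy* = 13.6364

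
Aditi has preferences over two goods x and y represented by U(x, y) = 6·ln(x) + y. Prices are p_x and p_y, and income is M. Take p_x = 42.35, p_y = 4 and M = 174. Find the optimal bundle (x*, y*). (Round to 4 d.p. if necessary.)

x* = 0.5667, y* = 37.5

MU_x = 6/x, MU_y = 1. Tangency: 6/x = p_x/p_y.
So x*(p_x,p_y) = 6·p_y/p_x, independent of income; and y* = (M − 6·p_y)/p_y.
At the given prices: x* = 6·4/42.35 = 0.5667, and y* = 37.5.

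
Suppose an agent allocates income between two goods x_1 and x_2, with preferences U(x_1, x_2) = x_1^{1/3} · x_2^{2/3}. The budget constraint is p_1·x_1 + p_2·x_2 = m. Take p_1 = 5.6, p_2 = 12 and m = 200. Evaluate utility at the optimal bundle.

V = 11.3696

Demand: x_1*(p_1,p_2,m) = 1/3·m/p_1 and x_2* = 2/3·m/p_2.
At p_1=5.6, p_2=12, m=200: x_1* = 1/3·200/5.6 = 11.9048, x_2* = 11.1111.
Utility at the optimum: U(11.9048, 11.1111) = 11.3696.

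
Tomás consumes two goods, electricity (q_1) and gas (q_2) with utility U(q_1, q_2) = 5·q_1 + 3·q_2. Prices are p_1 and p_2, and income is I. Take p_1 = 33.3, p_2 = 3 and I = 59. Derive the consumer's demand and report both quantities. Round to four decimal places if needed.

q_1* = 0, q_2* = 19.6667

Perfect substitutes: compare marginal utility per dollar. 5/p_1 vs 3/p_2 → 0.1502 vs 1.
q_2 gives more utility per dollar, so spend all income on q_2: q_2* = I/p_2, q_1* = 0.
Numerically: q_1* = 0, q_2* = 19.6667.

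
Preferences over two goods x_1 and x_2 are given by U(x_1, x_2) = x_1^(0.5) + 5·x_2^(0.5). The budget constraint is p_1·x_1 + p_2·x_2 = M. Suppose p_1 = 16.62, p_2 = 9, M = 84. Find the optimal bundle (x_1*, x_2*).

Substitute x_2 = (x_2/x_1)·x_1 into the budget: x_1* = M/(p_1 + p_2·(x_2/x_1)).
Numerically x_2/x_1 = 85.254444, so x_1* = 84/(16.62 + 9·85.254444) = 0.1072 and x_2* = 85.254444·0.1072 = 9.1355.

x_1* = 0.1072, x_2* = 9.1355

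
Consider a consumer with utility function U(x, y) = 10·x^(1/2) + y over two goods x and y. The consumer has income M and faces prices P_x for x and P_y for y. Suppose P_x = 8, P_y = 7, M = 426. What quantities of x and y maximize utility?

x* = 19.1406, y* = 38.9821

Set MRS = P_x/P_y: 5·x^(−1/2) = P_x/P_y.
Thus x* = (5·P_y/P_x)² — independent of M — with the rest of income spent on y.
Plugging in: x* = (5·7/8)² = 19.1406, y* = 38.9821.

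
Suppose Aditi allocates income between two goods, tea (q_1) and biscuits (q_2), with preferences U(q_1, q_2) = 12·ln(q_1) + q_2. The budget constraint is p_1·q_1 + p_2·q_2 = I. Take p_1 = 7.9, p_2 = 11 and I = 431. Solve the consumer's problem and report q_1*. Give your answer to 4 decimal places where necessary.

So q_1*(p_1,p_2) = 12·p_2/p_1, independent of income; and q_2* = (I − 12·p_2)/p_2.
At the given prices: q_1* = 12·11/7.9 = 16.7089.

q_1* = 16.7089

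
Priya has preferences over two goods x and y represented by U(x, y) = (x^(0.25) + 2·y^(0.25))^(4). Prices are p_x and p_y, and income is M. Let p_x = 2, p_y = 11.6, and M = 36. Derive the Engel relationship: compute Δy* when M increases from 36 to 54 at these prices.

Substitute y = (y/x)·x into the budget: x* = M/(p_x + p_y·(y/x)).
Numerically y/x = 0.241807, so x* = 36/(2 + 11.6·0.241807) = 7.4923 and y* = 0.241807·7.4923 = 1.8117.
At M' = 54: y* = 2.7175. Change: 2.7175 − 1.8117 = 0.9058.

Δy* = 0.9058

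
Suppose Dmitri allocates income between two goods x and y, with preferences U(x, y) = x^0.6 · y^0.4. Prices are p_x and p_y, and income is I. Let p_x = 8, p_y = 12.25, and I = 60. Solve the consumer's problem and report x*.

x* = 4.5

The MRS is (3/2)·y/x. Set MRS = p_x/p_y.
Rearranging, p_y·y = (2/3)·p_x·x. Substituting into the budget gives p_x·x·(1 + (2/3)) = I.
Demand: x*(p_x,p_y,I) = 0.6·I/p_x and y* = 0.4·I/p_y.
At p_x=8, p_y=12.25, I=60: x* = 0.6·60/8 = 4.5.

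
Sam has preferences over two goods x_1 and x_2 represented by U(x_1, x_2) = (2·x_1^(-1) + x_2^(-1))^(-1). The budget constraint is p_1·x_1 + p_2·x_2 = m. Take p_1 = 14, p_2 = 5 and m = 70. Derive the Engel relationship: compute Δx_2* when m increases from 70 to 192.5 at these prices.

From the CES first-order condition, 2·(x_2/x_1)^(2) = p_1/p_2.
Solve for the ratio: x_2/x_1 = [(1/2)·p_1/p_2]^(0.5).
With the ratio pinned down, the budget gives x_1* = m/(p_1 + p_2·(x_2/x_1)) and x_2* = (x_2/x_1)·x_1*.
Numerically x_2/x_1 = 1.183216, so x_1* = 70/(14 + 5·1.183216) = 3.5147 and x_2* = 1.183216·3.5147 = 4.1587.
At m' = 192.5: x_2* = 11.4364. Change: 11.4364 − 4.1587 = 7.2777.

Δx_2* = 7.2777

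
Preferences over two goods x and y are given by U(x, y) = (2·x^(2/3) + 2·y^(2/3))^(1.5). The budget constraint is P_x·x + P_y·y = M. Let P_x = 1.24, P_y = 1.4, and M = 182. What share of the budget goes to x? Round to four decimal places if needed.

Substitute y = (y/x)·x into the budget: x* = M/(P_x + P_y·(y/x)).
Numerically y/x = 0.694834, so x* = 182/(1.24 + 1.4·0.694834) = 82.2499 and y* = 0.694834·82.2499 = 57.15.
Expenditure on x: 1.24·82.2499 = 101.9899; share = 0.5604.

share on x = 0.5604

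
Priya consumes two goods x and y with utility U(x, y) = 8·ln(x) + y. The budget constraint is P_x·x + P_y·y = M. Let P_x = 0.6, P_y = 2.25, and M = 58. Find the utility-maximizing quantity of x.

Set MRS = P_x/P_y: (8/x)/1 = P_x/P_y.
So x*(P_x,P_y) = 8·P_y/P_x, independent of income; and y* = (M − 8·P_y)/P_y.
At the given prices: x* = 8·2.25/0.6 = 30.

x* = 30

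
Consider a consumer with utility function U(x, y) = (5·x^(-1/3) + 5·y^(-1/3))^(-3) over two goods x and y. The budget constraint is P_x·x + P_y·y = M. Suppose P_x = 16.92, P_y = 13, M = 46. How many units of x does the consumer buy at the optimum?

MRS = MU_x/MU_y = (y/x)^(4/3). Set equal to P_x/P_y.
Solve for the ratio: y/x = [P_x/P_y]^(0.75).
With the ratio pinned down, the budget gives x* = M/(P_x + P_y·(y/x)) and y* = (y/x)·x*.
Numerically y/x = 1.218548, so x* = 46/(16.92 + 13·1.218548) = 1.4041.

x* = 1.4041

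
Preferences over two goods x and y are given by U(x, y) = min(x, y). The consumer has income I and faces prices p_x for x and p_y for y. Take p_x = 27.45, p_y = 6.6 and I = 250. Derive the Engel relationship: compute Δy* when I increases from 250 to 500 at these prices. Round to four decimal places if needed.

Δy* = 7.3421

Demand: x*(p_x,p_y,I) = I/(p_x + p_y), y* = I/(p_x + p_y).
Here 27.45 + 6.6 = 34.05, giving y* = 7.3421.
At I' = 500: y* = 14.6843. Change: 14.6843 − 7.3421 = 7.3421.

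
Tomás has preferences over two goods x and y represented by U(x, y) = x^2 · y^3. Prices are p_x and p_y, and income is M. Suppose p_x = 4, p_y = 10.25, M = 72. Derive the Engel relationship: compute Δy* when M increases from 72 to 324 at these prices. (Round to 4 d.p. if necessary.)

Δy* = 14.7512

MU_x/MU_y = (2·y)/(3·x); tangency sets this equal to p_x/p_y.
Rearranging, p_y·y = (3/2)·p_x·x. Substituting into the budget gives p_x·x·(1 + (3/2)) = M.
Demand: x*(p_x,p_y,M) = 0.4·M/p_x and y* = 0.6·M/p_y.
At p_x=4, p_y=10.25, M=72: y* = 0.6·72/10.25 = 4.2146.
At M' = 324: y* = 18.9659. Change: 18.9659 − 4.2146 = 14.7512.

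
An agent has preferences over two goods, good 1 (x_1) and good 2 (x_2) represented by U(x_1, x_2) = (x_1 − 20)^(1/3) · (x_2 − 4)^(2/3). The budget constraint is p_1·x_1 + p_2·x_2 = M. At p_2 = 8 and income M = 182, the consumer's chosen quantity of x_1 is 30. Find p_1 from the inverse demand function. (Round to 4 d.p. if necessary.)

p_1 = 3

This is Cobb-Douglas in (x_1−20, x_2−4): tangency gives 1/3·p_2·(x_2−4) = 2/3·p_1·(x_1−20).
After buying the subsistence bundle (20, 4), a share 1/3 of the remaining income goes to x_1: x_1* = 20 + 1/3·(M − 20p_1 − 4p_2)/p_1.
Set x_1* = 30 in the demand function and solve for p_1: p_1 = 3.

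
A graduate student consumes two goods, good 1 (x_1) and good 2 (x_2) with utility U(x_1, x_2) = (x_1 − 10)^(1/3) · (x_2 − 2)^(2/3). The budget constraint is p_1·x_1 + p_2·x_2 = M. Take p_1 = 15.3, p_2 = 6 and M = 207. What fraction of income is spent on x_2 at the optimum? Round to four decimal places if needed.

This is Cobb-Douglas in (x_1−10, x_2−2): tangency gives 1/3·p_2·(x_2−2) = 2/3·p_1·(x_1−10).
Substituting into the budget: x_1* = 10 + 1/3·(M − 10·p_1 − 2·p_2)/p_1, and x_2* = 2 + 2/3·(…)/p_2.
Discretionary income = 207 − 10·15.3 − 2·6 = 42; x_1* = 10 + 1/3·42/15.3 = 10.915; x_2* = 2 + 2/3·42/6 = 6.6667.
Expenditure on x_2: 6·6.6667 = 40; share = 0.1932.

share on x_2 = 0.1932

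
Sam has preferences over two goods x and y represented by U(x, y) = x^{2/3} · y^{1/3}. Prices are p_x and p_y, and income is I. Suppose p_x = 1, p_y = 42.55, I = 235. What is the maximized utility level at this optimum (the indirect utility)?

V = 35.6178

The MRS is 2·y/x. Set MRS = p_x/p_y.
So 2/3·p_y·y = 1/3·p_x·x; combined with the budget, a share 2/3 of income goes to x.
Demand: x*(p_x,p_y,I) = 2/3·I/p_x and y* = 1/3·I/p_y.
At p_x=1, p_y=42.55, I=235: x* = 2/3·235/1 = 156.6667, y* = 1.841.
Utility at the optimum: U(156.6667, 1.841) = 35.6178.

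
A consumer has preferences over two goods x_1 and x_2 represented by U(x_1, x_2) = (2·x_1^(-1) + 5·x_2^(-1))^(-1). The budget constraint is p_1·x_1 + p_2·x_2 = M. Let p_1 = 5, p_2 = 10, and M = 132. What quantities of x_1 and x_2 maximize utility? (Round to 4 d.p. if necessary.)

x_1* = 8.158, x_2* = 9.121

MU_x_1 ∝ 2·x_1^(-2), MU_x_2 ∝ 5·x_2^(-2), so MRS = (2/5)·(x_2/x_1)^(2) = p_1/p_2.
Hence x_2/x_1 = ((5/2)·p_1/p_2)^(1/(2)), i.e. raised to the 0.5 power.
With the ratio pinned down, the budget gives x_1* = M/(p_1 + p_2·(x_2/x_1)) and x_2* = (x_2/x_1)·x_1*.
Numerically x_2/x_1 = 1.118034, so x_1* = 132/(5 + 10·1.118034) = 8.158 and x_2* = 1.118034·8.158 = 9.121.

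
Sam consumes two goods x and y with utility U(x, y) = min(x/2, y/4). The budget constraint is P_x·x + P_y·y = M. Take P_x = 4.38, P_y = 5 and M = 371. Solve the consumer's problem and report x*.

x* = 25.7997

Leontief preferences: the optimum is at the kink where x/2 = y/4, i.e. y = 2·x.
Budget: P_x·x + P_y·2·x = M, so (2·P_x + 4·P_y)·x = 2·M.
Demand: x*(P_x,P_y,M) = 2·M/(2·P_x + 4·P_y), y* = 4·M/(2·P_x + 4·P_y).
Here 2·4.38 + 4·5 = 28.76, giving x* = 25.7997.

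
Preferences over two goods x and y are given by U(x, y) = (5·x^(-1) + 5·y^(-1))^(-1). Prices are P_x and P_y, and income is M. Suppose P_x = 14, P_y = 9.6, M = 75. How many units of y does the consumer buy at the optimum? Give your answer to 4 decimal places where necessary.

MRS = MU_x/MU_y = (y/x)^(2). Set equal to P_x/P_y.
Solve for the ratio: y/x = [P_x/P_y]^(0.5).
With the ratio pinned down, the budget gives x* = M/(P_x + P_y·(y/x)) and y* = (y/x)·x*.
Numerically y/x = 1.207615, so x* = 75/(14 + 9.6·1.207615) = 2.9305 and y* = 1.207615·2.9305 = 3.5389.

y* = 3.5389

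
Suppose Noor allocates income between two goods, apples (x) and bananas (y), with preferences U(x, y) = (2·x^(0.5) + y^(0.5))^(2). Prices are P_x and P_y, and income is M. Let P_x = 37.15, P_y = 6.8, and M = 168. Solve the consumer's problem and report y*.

y* = 14.263

With the ratio pinned down, the budget gives x* = M/(P_x + P_y·(y/x)) and y* = (y/x)·x*.
Numerically y/x = 7.461735, so x* = 168/(37.15 + 6.8·7.461735) = 1.9115 and y* = 7.461735·1.9115 = 14.263.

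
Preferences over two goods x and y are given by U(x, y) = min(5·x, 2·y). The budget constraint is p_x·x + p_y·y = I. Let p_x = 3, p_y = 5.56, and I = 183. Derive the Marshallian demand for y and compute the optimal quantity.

y* = 27.071

With perfect complements, no substitution: consume in ratio x:y = 2:5.
Budget: p_x·x + p_y·(5/2)·x = I, so (2·p_x + 5·p_y)·x = 2·I.
Demand: x*(p_x,p_y,I) = 2·I/(2·p_x + 5·p_y), y* = 5·I/(2·p_x + 5·p_y).
Here 2·3 + 5·5.56 = 33.8, giving y* = 27.071.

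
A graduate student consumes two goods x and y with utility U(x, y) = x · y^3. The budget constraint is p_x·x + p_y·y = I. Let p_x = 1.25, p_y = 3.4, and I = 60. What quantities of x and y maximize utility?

MU_x/MU_y = (y)/(3·x); tangency sets this equal to p_x/p_y.
Rearranging, p_y·y = 3·p_x·x. Substituting into the budget gives p_x·x·(1 + 3) = I.
Demand: x*(p_x,p_y,I) = 0.25·I/p_x and y* = 0.75·I/p_y.
At p_x=1.25, p_y=3.4, I=60: x* = 0.25·60/1.25 = 12, y* = 13.2353.

x* = 12, y* = 13.2353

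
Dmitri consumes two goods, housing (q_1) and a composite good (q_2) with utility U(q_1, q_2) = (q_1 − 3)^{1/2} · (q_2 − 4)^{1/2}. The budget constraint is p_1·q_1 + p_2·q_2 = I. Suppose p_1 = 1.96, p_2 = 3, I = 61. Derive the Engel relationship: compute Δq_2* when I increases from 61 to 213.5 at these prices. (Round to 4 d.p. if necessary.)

Let q_1' = q_1−3, q_2' = q_2−4. MRS = q_2'/q_1' = p_1/p_2.
Substituting into the budget: q_1* = 3 + 0.5·(I − 3·p_1 − 4·p_2)/p_1, and q_2* = 4 + 0.5·(…)/p_2.
Discretionary income = 61 − 3·1.96 − 4·3 = 43.12; q_2* = 4 + 0.5·43.12/3 = 11.1867.
At I' = 213.5: q_2* = 36.6033. Change: 36.6033 − 11.1867 = 25.4167.

Δq_2* = 25.4167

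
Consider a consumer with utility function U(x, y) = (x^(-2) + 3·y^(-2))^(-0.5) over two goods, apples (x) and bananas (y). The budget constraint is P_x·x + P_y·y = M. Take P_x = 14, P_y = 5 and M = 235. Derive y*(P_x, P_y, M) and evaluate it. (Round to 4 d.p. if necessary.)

MRS = MU_x/MU_y = (1/3)·(y/x)^(3). Set equal to P_x/P_y.
Hence y/x = (3·P_x/P_y)^(1/(3)), i.e. raised to the 1/3 power.
Substitute y = (y/x)·x into the budget: x* = M/(P_x + P_y·(y/x)).
Numerically y/x = 2.032793, so x* = 235/(14 + 5·2.032793) = 9.7252 and y* = 2.032793·9.7252 = 19.7694.

y* = 19.7694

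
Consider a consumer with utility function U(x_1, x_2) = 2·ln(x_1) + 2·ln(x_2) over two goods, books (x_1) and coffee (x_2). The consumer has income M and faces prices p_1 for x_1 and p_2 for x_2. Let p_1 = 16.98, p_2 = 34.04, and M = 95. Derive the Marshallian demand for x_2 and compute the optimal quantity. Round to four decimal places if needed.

x_2* = 1.3954

MU_x_1/MU_x_2 = (2·x_2)/(2·x_1); tangency sets this equal to p_1/p_2.
Rearranging, p_2·x_2 = p_1·x_1. Substituting into the budget gives p_1·x_1·(1 + 1) = M.
Demand: x_1*(p_1,p_2,M) = 0.5·M/p_1 and x_2* = 0.5·M/p_2.
At p_1=16.98, p_2=34.04, M=95: x_2* = 0.5·95/34.04 = 1.3954.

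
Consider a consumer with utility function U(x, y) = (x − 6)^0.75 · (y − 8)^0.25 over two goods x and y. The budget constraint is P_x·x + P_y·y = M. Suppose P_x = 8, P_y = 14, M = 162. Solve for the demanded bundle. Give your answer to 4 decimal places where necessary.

x* = 6.1875, y* = 8.0357

MRS = 3·(y−8)/(x−6). Tangency with P_x/P_y gives y−8 = (1/3)·(P_x/P_y)·(x−6).
Substituting into the budget: x* = 6 + 0.75·(M − 6·P_x − 8·P_y)/P_x, and y* = 8 + 0.25·(…)/P_y.
Discretionary income = 162 − 6·8 − 8·14 = 2; x* = 6 + 0.75·2/8 = 6.1875; y* = 8 + 0.25·2/14 = 8.0357.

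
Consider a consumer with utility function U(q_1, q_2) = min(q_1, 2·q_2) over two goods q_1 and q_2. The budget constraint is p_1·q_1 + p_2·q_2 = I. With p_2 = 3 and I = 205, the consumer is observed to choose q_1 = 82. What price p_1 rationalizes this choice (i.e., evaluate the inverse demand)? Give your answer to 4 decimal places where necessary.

p_1 = 1

Leontief preferences: the optimum is at the kink where q_1/2 = q_2/1, i.e. q_2 = (1/2)·q_1.
Budget: p_1·q_1 + p_2·(1/2)·q_1 = I, so (2·p_1 + p_2)·q_1 = 2·I.
Demand: q_1*(p_1,p_2,I) = 2·I/(2·p_1 + p_2), q_2* = I/(2·p_1 + p_2).
Set q_1* = 82 in the demand function and solve for p_1: p_1 = 1.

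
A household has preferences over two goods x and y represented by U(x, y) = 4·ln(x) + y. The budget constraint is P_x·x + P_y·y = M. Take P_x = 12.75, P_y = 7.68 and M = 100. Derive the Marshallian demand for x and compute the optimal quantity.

MU_x = 4/x, MU_y = 1. Tangency: 4/x = P_x/P_y.
So x*(P_x,P_y) = 4·P_y/P_x, independent of income; and y* = (M − 4·P_y)/P_y.
At the given prices: x* = 4·7.68/12.75 = 2.4094.

x* = 2.4094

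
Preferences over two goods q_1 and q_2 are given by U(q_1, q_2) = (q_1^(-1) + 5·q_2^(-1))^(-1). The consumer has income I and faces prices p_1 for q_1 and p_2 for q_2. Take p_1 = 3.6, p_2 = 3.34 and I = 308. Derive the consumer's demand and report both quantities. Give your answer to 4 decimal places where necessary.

q_1* = 27.1277, q_2* = 62.9761

MU_q_1 ∝ q_1^(-2), MU_q_2 ∝ 5·q_2^(-2), so MRS = (1/5)·(q_2/q_1)^(2) = p_1/p_2.
Solve for the ratio: q_2/q_1 = [5·p_1/p_2]^(0.5).
Substitute q_2 = (q_2/q_1)·q_1 into the budget: q_1* = I/(p_1 + p_2·(q_2/q_1)).
Numerically q_2/q_1 = 2.32147, so q_1* = 308/(3.6 + 3.34·2.32147) = 27.1277 and q_2* = 2.32147·27.1277 = 62.9761.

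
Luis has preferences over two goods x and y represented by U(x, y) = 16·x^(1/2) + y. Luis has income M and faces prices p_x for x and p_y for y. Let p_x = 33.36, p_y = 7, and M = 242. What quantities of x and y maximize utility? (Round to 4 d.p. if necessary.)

x* = 2.8179, y* = 21.1422

Utility is quasi-linear in y; the FOC for x is 8/√x = p_x/p_y.
Solve: √x = 8·p_y/p_x, so x*(p_x,p_y) = (8·p_y/p_x)², and y* = (M − p_x·x*)/p_y.
Plugging in: x* = (8·7/33.36)² = 2.8179, y* = 21.1422.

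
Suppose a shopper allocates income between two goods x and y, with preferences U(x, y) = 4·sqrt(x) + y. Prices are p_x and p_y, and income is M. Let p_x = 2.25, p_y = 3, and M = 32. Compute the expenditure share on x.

share on x = 0.5

Set MRS = p_x/p_y: 2·x^(−1/2) = p_x/p_y.
Solve: √x = 2·p_y/p_x, so x*(p_x,p_y) = (2·p_y/p_x)², and y* = (M − p_x·x*)/p_y.
Plugging in: x* = (2·3/2.25)² = 7.1111, y* = 5.3333.
Expenditure on x: 2.25·7.1111 = 16; share = 0.5.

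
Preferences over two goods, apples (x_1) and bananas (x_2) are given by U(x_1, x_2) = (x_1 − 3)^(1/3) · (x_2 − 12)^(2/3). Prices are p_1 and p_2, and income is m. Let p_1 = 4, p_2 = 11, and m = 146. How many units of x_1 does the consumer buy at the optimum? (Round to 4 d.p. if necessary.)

This is Cobb-Douglas in (x_1−3, x_2−12): tangency gives 1/3·p_2·(x_2−12) = 2/3·p_1·(x_1−3).
Substituting into the budget: x_1* = 3 + 1/3·(m − 3·p_1 − 12·p_2)/p_1, and x_2* = 12 + 2/3·(…)/p_2.
Discretionary income = 146 − 3·4 − 12·11 = 2; x_1* = 3 + 1/3·2/4 = 3.1667.

x_1* = 3.1667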